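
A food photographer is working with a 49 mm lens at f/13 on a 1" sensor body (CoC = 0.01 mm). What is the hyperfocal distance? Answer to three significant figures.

18.5 m

Hyperfocal distance H = f²/(N·c) + f = 49²/(13 × 0.01) + 49 = 2401/0.13 + 49 ≈ 18518.2 mm ≈ 18.5 m.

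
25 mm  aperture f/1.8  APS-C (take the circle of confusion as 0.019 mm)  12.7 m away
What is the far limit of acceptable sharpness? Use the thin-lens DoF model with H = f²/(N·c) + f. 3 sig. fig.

Hyperfocal distance H = f²/(N·c) + f = 25²/(1.8 × 0.019) + 25 = 625/0.0342 + 25 ≈ 18299.9 mm ≈ 18.30 m.
Far limit Df = s·(H − f)/(H − s) = 12700 × (18299.9 − 25) / (18299.9 − 12700) = 12700 × 18274.9 / 5599.9 ≈ 41446 mm ≈ 41.4 m.

41.4 m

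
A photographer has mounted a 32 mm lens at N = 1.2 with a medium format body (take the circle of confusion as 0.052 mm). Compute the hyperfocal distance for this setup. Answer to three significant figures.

Hyperfocal distance H = f²/(N·c) + f = 32²/(1.2 × 0.052) + 32 = 1024/0.0624 + 32 ≈ 16442.3 mm ≈ 16.4 m.

16.4 m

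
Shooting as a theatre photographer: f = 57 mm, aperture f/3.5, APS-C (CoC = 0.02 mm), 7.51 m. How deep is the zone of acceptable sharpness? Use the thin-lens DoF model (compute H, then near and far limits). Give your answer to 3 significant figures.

Hyperfocal distance H = f²/(N·c) + f = 57²/(3.5 × 0.02) + 57 = 3249/0.07 + 57 ≈ 46471.3 mm ≈ 46.47 m.
Near limit Dn = s·(H − f)/(H + s − 2f) = 7510 × (46471.3 − 57) / (46471.3 + 7510 − 2 × 57) = 7510 × 46414.3 / 53867.3 ≈ 6470.9 mm.
Far limit Df = s·(H − f)/(H − s) = 7510 × (46471.3 − 57) / (46471.3 − 7510) = 7510 × 46414.3 / 38961.3 ≈ 8946.6 mm.
Depth of field = Df − Dn = 8946.6 − 6470.9 ≈ 2475.7 mm ≈ 2.48 m.

2.48 m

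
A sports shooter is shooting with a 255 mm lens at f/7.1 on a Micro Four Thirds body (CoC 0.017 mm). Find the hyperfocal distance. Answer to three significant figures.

Hyperfocal distance H = f²/(N·c) + f = 255²/(7.1 × 0.017) + 255 = 65025/0.1207 + 255 ≈ 538987.4 mm ≈ 539 m.

539 m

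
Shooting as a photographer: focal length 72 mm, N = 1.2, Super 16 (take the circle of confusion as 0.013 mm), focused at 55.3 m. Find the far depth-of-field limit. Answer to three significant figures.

Hyperfocal distance H = f²/(N·c) + f = 72²/(1.2 × 0.013) + 72 = 5184/0.0156 + 72 ≈ 332379.7 mm ≈ 332.4 m.
Far limit Df = s·(H − f)/(H − s) = 55300 × (332379.7 − 72) / (332379.7 − 55300) = 55300 × 332307.7 / 277079.7 ≈ 66322 mm ≈ 66.3 m.

66.3 m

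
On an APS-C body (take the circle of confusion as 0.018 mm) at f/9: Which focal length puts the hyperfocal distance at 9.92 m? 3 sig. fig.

From H = f²/(N·c) + f, with f ≪ H: f ≈ √(H·N·c) = √(9920 × 9 × 0.018) = √1607.0 ≈ 40.09 mm.
Exact: f² + N·c·f − N·c·H = 0 ⇒ f = (−N·c + √((N·c)² + 4·N·c·H))/2 = (−0.162 + √6428.2)/2 ≈ 40.007 mm ≈ 40.0 mm.

40.0 mm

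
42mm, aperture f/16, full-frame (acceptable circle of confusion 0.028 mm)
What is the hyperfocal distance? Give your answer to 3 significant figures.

Hyperfocal distance H = f²/(N·c) + f = 42²/(16 × 0.028) + 42 = 1764/0.448 + 42 ≈ 3979.5 mm ≈ 3.98 m.

3.98 m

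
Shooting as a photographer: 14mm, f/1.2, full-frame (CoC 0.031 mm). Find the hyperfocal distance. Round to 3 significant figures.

Hyperfocal distance H = f²/(N·c) + f = 14²/(1.2 × 0.031) + 14 = 196/0.0372 + 14 ≈ 5282.8 mm ≈ 5.28 m.

5.28 m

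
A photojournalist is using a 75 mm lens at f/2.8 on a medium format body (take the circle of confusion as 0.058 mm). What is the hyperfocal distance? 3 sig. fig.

34.7 m

Hyperfocal distance H = f²/(N·c) + f = 75²/(2.8 × 0.058) + 75 = 5625/0.1624 + 75 ≈ 34711.7 mm ≈ 34.7 m.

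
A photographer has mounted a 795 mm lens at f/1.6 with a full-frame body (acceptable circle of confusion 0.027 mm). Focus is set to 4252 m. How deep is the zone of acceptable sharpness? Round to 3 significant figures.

Hyperfocal distance H = f²/(N·c) + f = 795²/(1.6 × 0.027) + 795 = 632025/0.0432 + 795 ≈ 14631003.3 mm ≈ 14631 m.
Near limit Dn = s·(H − f)/(H + s − 2f) = 4252000 × (14631003.3 − 795) / (14631003.3 + 4252000 − 2 × 795) = 4252000 × 14630208.3 / 18881413.3 ≈ 3294650 mm.
Far limit Df = s·(H − f)/(H − s) = 4252000 × (14631003.3 − 795) / (14631003.3 − 4252000) = 4252000 × 14630208.3 / 10379003.3 ≈ 5993605 mm.
Depth of field = Df − Dn = 5993605 − 3294650 ≈ 2698955 mm ≈ 2700 m.

2700 m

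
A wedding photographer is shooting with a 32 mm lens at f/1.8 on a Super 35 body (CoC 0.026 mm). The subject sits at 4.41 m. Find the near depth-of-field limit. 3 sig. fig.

Hyperfocal distance H = f²/(N·c) + f = 32²/(1.8 × 0.026) + 32 = 1024/0.0468 + 32 ≈ 21912.3 mm ≈ 21.91 m.
Near limit Dn = s·(H − f)/(H + s − 2f) = 4410 × (21912.3 − 32) / (21912.3 + 4410 − 2 × 32) = 4410 × 21880.3 / 26258.3 ≈ 3674.7 mm ≈ 3.67 m.

3.67 m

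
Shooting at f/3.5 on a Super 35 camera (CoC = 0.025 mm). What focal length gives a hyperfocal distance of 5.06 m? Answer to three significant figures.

21.0 mm

From H = f²/(N·c) + f, with f ≪ H: f ≈ √(H·N·c) = √(5060 × 3.5 × 0.025) = √442.75 ≈ 21.04 mm.
The +f correction barely moves this — solving exactly, f² + N·c·f − N·c·H = 0 ⇒ f = (−N·c + √((N·c)² + 4·N·c·H))/2 = (−0.0875 + √1771.0)/2 ≈ 20.998 mm, so f ≈ 21.0 mm.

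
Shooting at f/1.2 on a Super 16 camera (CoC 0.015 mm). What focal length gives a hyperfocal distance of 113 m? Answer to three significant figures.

From H = f²/(N·c) + f, with f ≪ H: f ≈ √(H·N·c) = √(113000 × 1.2 × 0.015) = √2034.0 ≈ 45.10 mm.
The +f correction barely moves this — solving exactly, f² + N·c·f − N·c·H = 0 ⇒ f = (−N·c + √((N·c)² + 4·N·c·H))/2 = (−0.018 + √8136.0)/2 ≈ 45.091 mm, so f ≈ 45.1 mm.

45.1 mm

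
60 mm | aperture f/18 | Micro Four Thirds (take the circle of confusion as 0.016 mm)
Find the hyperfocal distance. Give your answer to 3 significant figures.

12.6 m

Hyperfocal distance H = f²/(N·c) + f = 60²/(18 × 0.016) + 60 = 3600/0.288 + 60 ≈ 12560.0 mm ≈ 12.6 m.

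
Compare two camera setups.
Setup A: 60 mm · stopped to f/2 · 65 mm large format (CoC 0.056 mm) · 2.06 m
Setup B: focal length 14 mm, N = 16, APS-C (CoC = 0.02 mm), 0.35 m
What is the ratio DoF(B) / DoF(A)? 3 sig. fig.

2.13

Setup A: H = 60²/(2×0.056) + 60 ≈ 32202.9 mm; DoF = Df − Dn = 2196.68 − 1939.33 ≈ 257.35 mm.
Setup B: H = 14²/(16×0.02) + 14 ≈ 626.5 mm; DoF = Df − Dn = 775.32 − 226.01 ≈ 549.31 mm.
Ratio = 549.31 / 257.35 ≈ 2.13.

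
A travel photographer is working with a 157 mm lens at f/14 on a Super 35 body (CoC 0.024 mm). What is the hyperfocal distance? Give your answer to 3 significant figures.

73.5 m

Hyperfocal distance H = f²/(N·c) + f = 157²/(14 × 0.024) + 157 = 24649/0.336 + 157 ≈ 73517.1 mm ≈ 73.5 m.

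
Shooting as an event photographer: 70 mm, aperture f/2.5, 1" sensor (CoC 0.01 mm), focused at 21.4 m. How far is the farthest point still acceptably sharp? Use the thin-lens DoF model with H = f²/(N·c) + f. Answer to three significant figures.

24.0 m

Hyperfocal distance H = f²/(N·c) + f = 70²/(2.5 × 0.01) + 70 = 4900/0.025 + 70 ≈ 196070.0 mm ≈ 196.1 m.
Far limit Df = s·(H − f)/(H − s) = 21400 × (196070.0 − 70) / (196070.0 − 21400) = 21400 × 196000.0 / 174670.0 ≈ 24013 mm ≈ 24.0 m.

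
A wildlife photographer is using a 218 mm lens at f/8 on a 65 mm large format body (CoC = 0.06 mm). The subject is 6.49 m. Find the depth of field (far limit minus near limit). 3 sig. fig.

0.826 m

Hyperfocal distance H = f²/(N·c) + f = 218²/(8 × 0.06) + 218 = 47524/0.48 + 218 ≈ 99226.3 mm ≈ 99.23 m.
Near limit Dn = s·(H − f)/(H + s − 2f) = 6490 × (99226.3 − 218) / (99226.3 + 6490 − 2 × 218) = 6490 × 99008.3 / 105280.3 ≈ 6103.36 mm.
Far limit Df = s·(H − f)/(H − s) = 6490 × (99226.3 − 218) / (99226.3 − 6490) = 6490 × 99008.3 / 92736.3 ≈ 6928.94 mm.
Depth of field = Df − Dn = 6928.94 − 6103.36 ≈ 825.58 mm ≈ 0.826 m.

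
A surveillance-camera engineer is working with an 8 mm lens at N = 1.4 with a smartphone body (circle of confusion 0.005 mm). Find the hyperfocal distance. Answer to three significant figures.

9.15 m

Hyperfocal distance H = f²/(N·c) + f = 8²/(1.4 × 0.005) + 8 = 64/0.007 + 8 ≈ 9150.9 mm ≈ 9.15 m.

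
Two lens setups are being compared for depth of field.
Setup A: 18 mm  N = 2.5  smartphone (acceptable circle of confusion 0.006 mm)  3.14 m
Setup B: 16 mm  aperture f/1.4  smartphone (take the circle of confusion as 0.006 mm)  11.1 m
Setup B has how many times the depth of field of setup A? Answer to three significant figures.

Setup A: H = 18²/(2.5×0.006) + 18 ≈ 21618.0 mm; DoF = Df − Dn = 3670.53 − 2743.47 ≈ 927.06 mm.
Setup B: H = 16²/(1.4×0.006) + 16 ≈ 30492.2 mm; DoF = Df − Dn = 17444.4 − 8139.7 ≈ 9304.7 mm.
Ratio = 9304.7 / 927.06 ≈ 10.0.

10.0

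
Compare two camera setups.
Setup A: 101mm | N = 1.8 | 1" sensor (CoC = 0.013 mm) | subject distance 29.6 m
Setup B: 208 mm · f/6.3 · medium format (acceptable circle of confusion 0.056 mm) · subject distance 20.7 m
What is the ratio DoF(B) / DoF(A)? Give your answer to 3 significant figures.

Setup A: H = 101²/(1.8×0.013) + 101 ≈ 436041.2 mm; DoF = Df − Dn = 31748.3 − 27724.0 ≈ 4024.3 mm.
Setup B: H = 208²/(6.3×0.056) + 208 ≈ 122838.4 mm; DoF = Df − Dn = 24853.0 − 17736.2 ≈ 7116.8 mm.
Ratio = 7116.8 / 4024.3 ≈ 1.77.

1.77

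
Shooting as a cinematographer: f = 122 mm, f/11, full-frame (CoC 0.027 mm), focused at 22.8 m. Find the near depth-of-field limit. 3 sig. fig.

Hyperfocal distance H = f²/(N·c) + f = 122²/(11 × 0.027) + 122 = 14884/0.297 + 122 ≈ 50236.5 mm ≈ 50.24 m.
Near limit Dn = s·(H − f)/(H + s − 2f) = 22800 × (50236.5 − 122) / (50236.5 + 22800 − 2 × 122) = 22800 × 50114.5 / 72792.5 ≈ 15697 mm ≈ 15.7 m.

15.7 m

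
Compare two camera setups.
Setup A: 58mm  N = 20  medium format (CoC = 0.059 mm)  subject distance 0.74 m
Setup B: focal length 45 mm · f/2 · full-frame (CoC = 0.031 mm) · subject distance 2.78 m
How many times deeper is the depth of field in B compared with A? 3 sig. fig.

1.25

Setup A: H = 58²/(20×0.059) + 58 ≈ 2908.8 mm; DoF = Df − Dn = 972.70 − 597.15 ≈ 375.55 mm.
Setup B: H = 45²/(2×0.031) + 45 ≈ 32706.3 mm; DoF = Df − Dn = 3034.07 − 2565.20 ≈ 468.87 mm.
Ratio = 468.87 / 375.55 ≈ 1.25.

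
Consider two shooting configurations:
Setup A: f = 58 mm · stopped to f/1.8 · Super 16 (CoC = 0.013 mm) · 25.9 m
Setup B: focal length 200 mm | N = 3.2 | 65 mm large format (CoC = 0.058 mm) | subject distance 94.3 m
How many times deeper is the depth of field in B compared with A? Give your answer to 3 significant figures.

Setup A: H = 58²/(1.8×0.013) + 58 ≈ 143818.7 mm; DoF = Df − Dn = 31576.0 − 21953.7 ≈ 9622.3 mm.
Setup B: H = 200²/(3.2×0.058) + 200 ≈ 215717.2 mm; DoF = Df − Dn = 167384 − 65640 ≈ 101744 mm.
Ratio = 101744 / 9622.3 ≈ 10.6.

10.6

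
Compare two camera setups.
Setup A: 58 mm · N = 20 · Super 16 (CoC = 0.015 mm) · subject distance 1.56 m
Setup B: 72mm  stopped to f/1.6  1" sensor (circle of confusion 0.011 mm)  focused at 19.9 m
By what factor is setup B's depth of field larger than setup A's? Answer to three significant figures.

Setup A: H = 58²/(20×0.015) + 58 ≈ 11271.3 mm; DoF = Df − Dn = 1801.28 − 1375.72 ≈ 425.56 mm.
Setup B: H = 72²/(1.6×0.011) + 72 ≈ 294617.5 mm; DoF = Df − Dn = 21336.3 − 18644.9 ≈ 2691.4 mm.
Ratio = 2691.4 / 425.56 ≈ 6.32.

6.32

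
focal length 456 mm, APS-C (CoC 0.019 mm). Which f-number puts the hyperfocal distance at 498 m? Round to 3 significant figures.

Rearrange H = f²/(N·c) + f for N: N = f² / ((H − f)·c).
N = 456² / ((498000 − 456) × 0.019) = 207936 / 9453 ≈ 22.

f/22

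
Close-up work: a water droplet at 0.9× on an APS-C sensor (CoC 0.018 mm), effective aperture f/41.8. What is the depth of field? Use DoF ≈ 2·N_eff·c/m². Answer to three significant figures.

At magnification m, DoF ≈ 2·N_eff·c/m² = 2 × 41.8 × 0.018 / 0.9² = 1.505 / 0.81 ≈ 1.86 mm.

1.86 mm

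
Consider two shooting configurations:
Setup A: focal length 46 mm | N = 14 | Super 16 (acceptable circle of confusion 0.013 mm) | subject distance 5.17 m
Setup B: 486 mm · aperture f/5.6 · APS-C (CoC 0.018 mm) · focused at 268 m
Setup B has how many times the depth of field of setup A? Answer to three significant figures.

Setup A: H = 46²/(14×0.013) + 46 ≈ 11672.4 mm; DoF = Df − Dn = 9244.1 − 3588.5 ≈ 5655.6 mm.
Setup B: H = 486²/(5.6×0.018) + 486 ≈ 2343700.3 mm; DoF = Df − Dn = 302540 − 240539 ≈ 62001 mm.
Ratio = 62001 / 5655.6 ≈ 11.0.

11.0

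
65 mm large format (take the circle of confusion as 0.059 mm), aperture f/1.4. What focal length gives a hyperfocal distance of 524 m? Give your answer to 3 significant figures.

208 mm

From H = f²/(N·c) + f, with f ≪ H: f ≈ √(H·N·c) = √(524000 × 1.4 × 0.059) = √43282 ≈ 208.0 mm.
The +f correction barely moves this — solving exactly, f² + N·c·f − N·c·H = 0 ⇒ f = (−N·c + √((N·c)² + 4·N·c·H))/2 = (−0.0826 + √173130)/2 ≈ 208.00 mm, so f ≈ 208 mm.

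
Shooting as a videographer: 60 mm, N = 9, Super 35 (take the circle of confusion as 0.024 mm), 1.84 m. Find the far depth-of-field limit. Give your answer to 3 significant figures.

Hyperfocal distance H = f²/(N·c) + f = 60²/(9 × 0.024) + 60 = 3600/0.216 + 60 ≈ 16726.7 mm ≈ 16.73 m.
Far limit Df = s·(H − f)/(H − s) = 1840 × (16726.7 − 60) / (16726.7 − 1840) = 1840 × 16666.7 / 14886.7 ≈ 2060.0 mm ≈ 2.06 m.

2.06 m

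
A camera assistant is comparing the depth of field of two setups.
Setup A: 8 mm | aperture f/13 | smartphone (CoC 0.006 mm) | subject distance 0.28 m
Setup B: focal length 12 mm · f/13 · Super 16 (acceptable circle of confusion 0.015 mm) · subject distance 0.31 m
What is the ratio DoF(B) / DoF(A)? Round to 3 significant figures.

Setup A: H = 8²/(13×0.006) + 8 ≈ 828.5 mm; DoF = Df − Dn = 418.85 − 210.29 ≈ 208.56 mm.
Setup B: H = 12²/(13×0.015) + 12 ≈ 750.5 mm; DoF = Df − Dn = 519.73 − 220.87 ≈ 298.86 mm.
Ratio = 298.86 / 208.56 ≈ 1.43.

1.43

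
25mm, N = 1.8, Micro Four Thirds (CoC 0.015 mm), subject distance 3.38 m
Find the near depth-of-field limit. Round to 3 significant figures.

2.95 m

Hyperfocal distance H = f²/(N·c) + f = 25²/(1.8 × 0.015) + 25 = 625/0.027 + 25 ≈ 23173.1 mm ≈ 23.17 m.
Near limit Dn = s·(H − f)/(H + s − 2f) = 3380 × (23173.1 − 25) / (23173.1 + 3380 − 2 × 25) = 3380 × 23148.1 / 26503.1 ≈ 2952.1 mm ≈ 2.95 m.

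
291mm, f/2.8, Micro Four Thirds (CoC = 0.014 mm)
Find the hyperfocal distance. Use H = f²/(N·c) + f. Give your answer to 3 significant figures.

Hyperfocal distance H = f²/(N·c) + f = 291²/(2.8 × 0.014) + 291 = 84681/0.0392 + 291 ≈ 2160520.6 mm ≈ 2160 m.

2160 m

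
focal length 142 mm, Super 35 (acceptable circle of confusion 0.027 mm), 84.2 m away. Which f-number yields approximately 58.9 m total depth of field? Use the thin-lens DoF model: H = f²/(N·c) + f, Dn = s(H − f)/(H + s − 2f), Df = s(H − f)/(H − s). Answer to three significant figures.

f/2.80

Write h = H − f = f²/(N·c). The thin-lens limits are Dn = s·h/(h + (s−f)) and Df = s·h/(h − (s−f)), so DoF = Df − Dn = 2·s·(s−f)·h / (h² − (s−f)²).
That is a quadratic in h: DoF·h² − 2·s·(s−f)·h − DoF·(s−f)² = 0 ⇒ h = (s−f)·(s + √(s² + DoF²)) / DoF = 84058 × (84200 + √(84200² + 58900²)) / 58900 = 84058 × (84200 + 102756) / 58900 ≈ 266811 mm.
Then N = f²/(c·h) = 142² / (0.027 × 266811) = 20164 / 7203.9 ≈ 2.80.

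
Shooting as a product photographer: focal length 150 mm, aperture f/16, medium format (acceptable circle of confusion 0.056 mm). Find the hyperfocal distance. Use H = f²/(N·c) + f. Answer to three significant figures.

25.3 m

Hyperfocal distance H = f²/(N·c) + f = 150²/(16 × 0.056) + 150 = 22500/0.896 + 150 ≈ 25261.6 mm ≈ 25.3 m.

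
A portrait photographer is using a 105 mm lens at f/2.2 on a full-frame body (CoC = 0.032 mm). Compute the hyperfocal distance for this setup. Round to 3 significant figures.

Hyperfocal distance H = f²/(N·c) + f = 105²/(2.2 × 0.032) + 105 = 11025/0.0704 + 105 ≈ 156710.1 mm ≈ 157 m.

157 m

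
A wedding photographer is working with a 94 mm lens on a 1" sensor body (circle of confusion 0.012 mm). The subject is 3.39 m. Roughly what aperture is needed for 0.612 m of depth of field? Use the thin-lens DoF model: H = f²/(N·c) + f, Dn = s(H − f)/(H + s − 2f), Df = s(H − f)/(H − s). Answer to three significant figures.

f/20

Write h = H − f = f²/(N·c). The thin-lens limits are Dn = s·h/(h + (s−f)) and Df = s·h/(h − (s−f)), so DoF = Df − Dn = 2·s·(s−f)·h / (h² − (s−f)²).
That is a quadratic in h: DoF·h² − 2·s·(s−f)·h − DoF·(s−f)² = 0 ⇒ h = (s−f)·(s + √(s² + DoF²)) / DoF = 3296 × (3390 + √(3390² + 612²)) / 612 = 3296 × (3390 + 3444.80) / 612 ≈ 36810 mm.
Then N = f²/(c·h) = 94² / (0.012 × 36810) = 8836 / 441.72 ≈ 20.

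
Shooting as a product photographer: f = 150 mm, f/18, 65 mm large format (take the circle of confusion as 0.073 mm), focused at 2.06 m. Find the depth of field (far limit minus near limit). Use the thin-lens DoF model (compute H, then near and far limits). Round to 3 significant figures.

465 mm

Hyperfocal distance H = f²/(N·c) + f = 150²/(18 × 0.073) + 150 = 22500/1.314 + 150 ≈ 17273.3 mm ≈ 17.27 m.
Near limit Dn = s·(H − f)/(H + s − 2f) = 2060 × (17273.3 − 150) / (17273.3 + 2060 − 2 × 150) = 2060 × 17123.3 / 19033.3 ≈ 1853.28 mm.
Far limit Df = s·(H − f)/(H − s) = 2060 × (17273.3 − 150) / (17273.3 − 2060) = 2060 × 17123.3 / 15213.3 ≈ 2318.63 mm.
Depth of field = Df − Dn = 2318.63 − 1853.28 ≈ 465.35 mm.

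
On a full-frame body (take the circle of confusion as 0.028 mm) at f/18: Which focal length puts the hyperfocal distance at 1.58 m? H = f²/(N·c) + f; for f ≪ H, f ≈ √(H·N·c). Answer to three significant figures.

28.0 mm

From H = f²/(N·c) + f, with f ≪ H: f ≈ √(H·N·c) = √(1580 × 18 × 0.028) = √796.32 ≈ 28.22 mm.
Exact: f² + N·c·f − N·c·H = 0 ⇒ f = (−N·c + √((N·c)² + 4·N·c·H))/2 = (−0.504 + √3185.5)/2 ≈ 27.968 mm ≈ 28.0 mm.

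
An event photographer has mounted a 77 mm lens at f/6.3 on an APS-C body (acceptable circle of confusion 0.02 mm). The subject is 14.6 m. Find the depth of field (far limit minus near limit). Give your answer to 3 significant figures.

9.96 m

Hyperfocal distance H = f²/(N·c) + f = 77²/(6.3 × 0.02) + 77 = 5929/0.126 + 77 ≈ 47132.6 mm ≈ 47.13 m.
Near limit Dn = s·(H − f)/(H + s − 2f) = 14600 × (47132.6 − 77) / (47132.6 + 14600 − 2 × 77) = 14600 × 47055.6 / 61578.6 ≈ 11156.7 mm.
Far limit Df = s·(H − f)/(H − s) = 14600 × (47132.6 − 77) / (47132.6 − 14600) = 14600 × 47055.6 / 32532.6 ≈ 21117.6 mm.
Depth of field = Df − Dn = 21117.6 − 11156.7 ≈ 9960.9 mm ≈ 9.96 m.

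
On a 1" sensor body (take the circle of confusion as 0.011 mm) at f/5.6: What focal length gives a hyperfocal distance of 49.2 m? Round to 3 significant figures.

From H = f²/(N·c) + f, with f ≪ H: f ≈ √(H·N·c) = √(49200 × 5.6 × 0.011) = √3030.7 ≈ 55.05 mm.
Exact: f² + N·c·f − N·c·H = 0 ⇒ f = (−N·c + √((N·c)² + 4·N·c·H))/2 = (−0.0616 + √12123)/2 ≈ 55.021 mm ≈ 55.0 mm.

55.0 mm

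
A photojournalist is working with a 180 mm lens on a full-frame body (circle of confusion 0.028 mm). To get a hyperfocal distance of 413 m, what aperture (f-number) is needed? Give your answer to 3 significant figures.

f/2.80

Rearrange H = f²/(N·c) + f for N: N = f² / ((H − f)·c).
N = 180² / ((413000 − 180) × 0.028) = 32400 / 11559 ≈ 2.80.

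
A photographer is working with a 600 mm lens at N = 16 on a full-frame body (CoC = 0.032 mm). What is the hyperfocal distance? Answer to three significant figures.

Hyperfocal distance H = f²/(N·c) + f = 600²/(16 × 0.032) + 600 = 360000/0.512 + 600 ≈ 703725.0 mm ≈ 704 m.

704 m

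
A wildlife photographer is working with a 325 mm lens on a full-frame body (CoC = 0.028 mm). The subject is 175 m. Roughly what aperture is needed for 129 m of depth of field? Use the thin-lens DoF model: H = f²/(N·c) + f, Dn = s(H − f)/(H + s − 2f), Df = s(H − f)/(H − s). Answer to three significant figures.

Write h = H − f = f²/(N·c). The thin-lens limits are Dn = s·h/(h + (s−f)) and Df = s·h/(h − (s−f)), so DoF = Df − Dn = 2·s·(s−f)·h / (h² − (s−f)²).
That is a quadratic in h: DoF·h² − 2·s·(s−f)·h − DoF·(s−f)² = 0 ⇒ h = (s−f)·(s + √(s² + DoF²)) / DoF = 174675 × (175000 + √(175000² + 129000²)) / 129000 = 174675 × (175000 + 217407) / 129000 ≈ 531347 mm.
Then N = f²/(c·h) = 325² / (0.028 × 531347) = 105625 / 14878 ≈ 7.10.

f/7.10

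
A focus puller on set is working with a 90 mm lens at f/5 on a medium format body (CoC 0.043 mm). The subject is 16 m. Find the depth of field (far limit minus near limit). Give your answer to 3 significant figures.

Hyperfocal distance H = f²/(N·c) + f = 90²/(5 × 0.043) + 90 = 8100/0.215 + 90 ≈ 37764.4 mm ≈ 37.76 m.
Near limit Dn = s·(H − f)/(H + s − 2f) = 16000 × (37764.4 − 90) / (37764.4 + 16000 − 2 × 90) = 16000 × 37674.4 / 53584.4 ≈ 11249 mm.
Far limit Df = s·(H − f)/(H − s) = 16000 × (37764.4 − 90) / (37764.4 − 16000) = 16000 × 37674.4 / 21764.4 ≈ 27696 mm.
Depth of field = Df − Dn = 27696 − 11249 ≈ 16447 mm ≈ 16.4 m.

16.4 m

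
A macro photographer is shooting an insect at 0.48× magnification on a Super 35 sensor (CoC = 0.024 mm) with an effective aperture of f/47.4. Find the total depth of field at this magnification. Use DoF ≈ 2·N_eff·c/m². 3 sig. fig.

9.88 mm

At magnification m, DoF ≈ 2·N_eff·c/m² = 2 × 47.4 × 0.024 / 0.48² = 2.275 / 0.2304 ≈ 9.88 mm.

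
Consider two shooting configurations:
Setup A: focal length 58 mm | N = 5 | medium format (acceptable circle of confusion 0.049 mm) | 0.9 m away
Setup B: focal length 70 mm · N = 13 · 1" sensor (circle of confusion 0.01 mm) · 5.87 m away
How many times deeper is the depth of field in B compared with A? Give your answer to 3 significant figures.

Setup A: H = 58²/(5×0.049) + 58 ≈ 13788.6 mm; DoF = Df − Dn = 958.80 − 848.00 ≈ 110.80 mm.
Setup B: H = 70²/(13×0.01) + 70 ≈ 37762.3 mm; DoF = Df − Dn = 6937.5 − 5087.2 ≈ 1850.3 mm.
Ratio = 1850.3 / 110.80 ≈ 16.7.

16.7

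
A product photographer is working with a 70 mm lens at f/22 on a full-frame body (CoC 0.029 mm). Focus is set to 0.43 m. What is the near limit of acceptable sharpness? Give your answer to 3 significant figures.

411 mm

Hyperfocal distance H = f²/(N·c) + f = 70²/(22 × 0.029) + 70 = 4900/0.638 + 70 ≈ 7750.3 mm ≈ 7.750 m.
Near limit Dn = s·(H − f)/(H + s − 2f) = 430 × (7750.3 − 70) / (7750.3 + 430 − 2 × 70) = 430 × 7680.3 / 8040.3 ≈ 410.75 mm.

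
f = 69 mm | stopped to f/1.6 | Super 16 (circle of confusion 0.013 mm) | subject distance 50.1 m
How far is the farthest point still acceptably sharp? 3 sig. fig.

64.1 m

Hyperfocal distance H = f²/(N·c) + f = 69²/(1.6 × 0.013) + 69 = 4761/0.0208 + 69 ≈ 228963.2 mm ≈ 229.0 m.
Far limit Df = s·(H − f)/(H − s) = 50100 × (228963.2 − 69) / (228963.2 − 50100) = 50100 × 228894.2 / 178863.2 ≈ 64114 mm ≈ 64.1 m.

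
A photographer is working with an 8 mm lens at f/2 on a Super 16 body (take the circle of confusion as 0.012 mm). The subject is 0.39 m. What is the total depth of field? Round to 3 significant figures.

Hyperfocal distance H = f²/(N·c) + f = 8²/(2 × 0.012) + 8 = 64/0.024 + 8 ≈ 2674.7 mm ≈ 2.675 m.
Near limit Dn = s·(H − f)/(H + s − 2f) = 390 × (2674.7 − 8) / (2674.7 + 390 − 2 × 8) = 390 × 2666.7 / 3048.7 ≈ 341.13 mm.
Far limit Df = s·(H − f)/(H − s) = 390 × (2674.7 − 8) / (2674.7 − 390) = 390 × 2666.7 / 2284.7 ≈ 455.21 mm.
Depth of field = Df − Dn = 455.21 − 341.13 ≈ 114.08 mm.

114 mm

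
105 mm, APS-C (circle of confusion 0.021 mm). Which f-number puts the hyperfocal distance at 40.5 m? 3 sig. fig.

f/13

Rearrange H = f²/(N·c) + f for N: N = f² / ((H − f)·c).
N = 105² / ((40500 − 105) × 0.021) = 11025 / 848.3 ≈ 13.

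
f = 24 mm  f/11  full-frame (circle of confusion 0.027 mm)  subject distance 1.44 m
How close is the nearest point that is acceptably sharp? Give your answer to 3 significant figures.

Hyperfocal distance H = f²/(N·c) + f = 24²/(11 × 0.027) + 24 = 576/0.297 + 24 ≈ 1963.4 mm ≈ 1.963 m.
Near limit Dn = s·(H − f)/(H + s − 2f) = 1440 × (1963.4 − 24) / (1963.4 + 1440 − 2 × 24) = 1440 × 1939.4 / 3355.4 ≈ 832.31 mm ≈ 0.832 m.

0.832 m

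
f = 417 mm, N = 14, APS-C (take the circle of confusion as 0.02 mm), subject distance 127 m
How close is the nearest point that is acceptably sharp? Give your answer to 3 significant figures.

Hyperfocal distance H = f²/(N·c) + f = 417²/(14 × 0.02) + 417 = 173889/0.28 + 417 ≈ 621449.1 mm ≈ 621.4 m.
Near limit Dn = s·(H − f)/(H + s − 2f) = 127000 × (621449.1 − 417) / (621449.1 + 127000 − 2 × 417) = 127000 × 621032.1 / 747615.1 ≈ 105497 mm ≈ 105 m.

105 m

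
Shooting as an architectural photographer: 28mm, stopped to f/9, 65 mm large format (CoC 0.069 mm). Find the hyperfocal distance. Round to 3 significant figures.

Hyperfocal distance H = f²/(N·c) + f = 28²/(9 × 0.069) + 28 = 784/0.621 + 28 ≈ 1290.5 mm ≈ 1.29 m.

1.29 m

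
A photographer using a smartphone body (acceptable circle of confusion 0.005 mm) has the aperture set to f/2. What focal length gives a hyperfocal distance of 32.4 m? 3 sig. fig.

18.0 mm

From H = f²/(N·c) + f, with f ≪ H: f ≈ √(H·N·c) = √(32400 × 2 × 0.005) = √324.00 ≈ 18.00 mm.
The +f correction barely moves this — solving exactly, f² + N·c·f − N·c·H = 0 ⇒ f = (−N·c + √((N·c)² + 4·N·c·H))/2 = (−0.01 + √1296.0)/2 ≈ 17.995 mm, so f ≈ 18.0 mm.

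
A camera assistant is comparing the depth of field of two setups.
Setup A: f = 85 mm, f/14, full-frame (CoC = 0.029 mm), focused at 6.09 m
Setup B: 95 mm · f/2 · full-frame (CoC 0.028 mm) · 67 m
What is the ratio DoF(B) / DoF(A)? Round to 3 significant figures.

14.5

Setup A: H = 85²/(14×0.029) + 85 ≈ 17880.6 mm; DoF = Df − Dn = 9191.7 − 4553.5 ≈ 4638.2 mm.
Setup B: H = 95²/(2×0.028) + 95 ≈ 161255.7 mm; DoF = Df − Dn = 114558 − 47345 ≈ 67213 mm.
Ratio = 67213 / 4638.2 ≈ 14.5.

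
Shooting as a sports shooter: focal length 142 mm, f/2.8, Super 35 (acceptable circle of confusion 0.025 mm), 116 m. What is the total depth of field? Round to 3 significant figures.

Hyperfocal distance H = f²/(N·c) + f = 142²/(2.8 × 0.025) + 142 = 20164/0.07 + 142 ≈ 288199.1 mm ≈ 288.2 m.
Near limit Dn = s·(H − f)/(H + s − 2f) = 116000 × (288199.1 − 142) / (288199.1 + 116000 − 2 × 142) = 116000 × 288057.1 / 403915.1 ≈ 82727 mm.
Far limit Df = s·(H − f)/(H − s) = 116000 × (288199.1 − 142) / (288199.1 − 116000) = 116000 × 288057.1 / 172199.1 ≈ 194046 mm.
Depth of field = Df − Dn = 194046 − 82727 ≈ 111319 mm ≈ 111 m.

111 m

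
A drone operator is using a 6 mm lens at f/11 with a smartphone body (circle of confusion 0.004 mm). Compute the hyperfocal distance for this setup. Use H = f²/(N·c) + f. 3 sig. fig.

Hyperfocal distance H = f²/(N·c) + f = 6²/(11 × 0.004) + 6 = 36/0.044 + 6 ≈ 824.2 mm ≈ 0.824 m.

0.824 m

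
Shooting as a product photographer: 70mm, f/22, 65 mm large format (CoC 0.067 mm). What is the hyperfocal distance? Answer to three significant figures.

3.39 m

Hyperfocal distance H = f²/(N·c) + f = 70²/(22 × 0.067) + 70 = 4900/1.474 + 70 ≈ 3394.3 mm ≈ 3.39 m.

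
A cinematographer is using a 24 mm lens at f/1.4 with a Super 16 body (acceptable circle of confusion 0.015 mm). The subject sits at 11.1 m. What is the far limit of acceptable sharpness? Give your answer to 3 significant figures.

18.6 m

Hyperfocal distance H = f²/(N·c) + f = 24²/(1.4 × 0.015) + 24 = 576/0.021 + 24 ≈ 27452.6 mm ≈ 27.45 m.
Far limit Df = s·(H − f)/(H − s) = 11100 × (27452.6 − 24) / (27452.6 − 11100) = 11100 × 27428.6 / 16352.6 ≈ 18618 mm ≈ 18.6 m.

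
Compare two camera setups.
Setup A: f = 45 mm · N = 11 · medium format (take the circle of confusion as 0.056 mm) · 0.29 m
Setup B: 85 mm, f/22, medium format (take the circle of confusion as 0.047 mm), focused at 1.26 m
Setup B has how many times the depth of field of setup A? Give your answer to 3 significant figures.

10.0

Setup A: H = 45²/(11×0.056) + 45 ≈ 3332.3 mm; DoF = Df − Dn = 313.354 − 269.886 ≈ 43.468 mm.
Setup B: H = 85²/(22×0.047) + 85 ≈ 7072.4 mm; DoF = Df − Dn = 1514.71 − 1078.62 ≈ 436.09 mm.
Ratio = 436.09 / 43.468 ≈ 10.0.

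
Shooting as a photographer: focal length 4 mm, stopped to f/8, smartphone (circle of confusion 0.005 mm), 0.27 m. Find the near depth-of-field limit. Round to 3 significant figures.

Hyperfocal distance H = f²/(N·c) + f = 4²/(8 × 0.005) + 4 = 16/0.04 + 4 ≈ 404.0 mm ≈ 0.404 m.
Near limit Dn = s·(H − f)/(H + s − 2f) = 270 × (404.0 − 4) / (404.0 + 270 − 2 × 4) = 270 × 400.0 / 666.0 ≈ 162.16 mm.

162 mm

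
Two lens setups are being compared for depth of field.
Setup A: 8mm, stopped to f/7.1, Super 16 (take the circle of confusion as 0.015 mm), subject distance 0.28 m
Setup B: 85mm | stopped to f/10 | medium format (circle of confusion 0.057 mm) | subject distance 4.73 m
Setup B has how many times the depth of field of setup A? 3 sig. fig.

12.6

Setup A: H = 8²/(7.1×0.015) + 8 ≈ 608.9 mm; DoF = Df − Dn = 511.53 − 192.75 ≈ 318.78 mm.
Setup B: H = 85²/(10×0.057) + 85 ≈ 12760.4 mm; DoF = Df − Dn = 7465.9 − 3461.5 ≈ 4004.4 mm.
Ratio = 4004.4 / 318.78 ≈ 12.6.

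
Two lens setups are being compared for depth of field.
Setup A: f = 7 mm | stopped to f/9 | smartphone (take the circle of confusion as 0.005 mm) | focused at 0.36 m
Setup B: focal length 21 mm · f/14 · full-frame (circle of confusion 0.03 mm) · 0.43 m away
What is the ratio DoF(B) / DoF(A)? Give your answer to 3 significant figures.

Setup A: H = 7²/(9×0.005) + 7 ≈ 1095.9 mm; DoF = Df − Dn = 532.69 − 271.87 ≈ 260.82 mm.
Setup B: H = 21²/(14×0.03) + 21 ≈ 1071.0 mm; DoF = Df − Dn = 704.37 − 309.46 ≈ 394.91 mm.
Ratio = 394.91 / 260.82 ≈ 1.51.

1.51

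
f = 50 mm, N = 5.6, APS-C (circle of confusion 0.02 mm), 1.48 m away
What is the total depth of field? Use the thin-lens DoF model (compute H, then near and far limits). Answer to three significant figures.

Hyperfocal distance H = f²/(N·c) + f = 50²/(5.6 × 0.02) + 50 = 2500/0.112 + 50 ≈ 22371.4 mm ≈ 22.37 m.
Near limit Dn = s·(H − f)/(H + s − 2f) = 1480 × (22371.4 − 50) / (22371.4 + 1480 − 2 × 50) = 1480 × 22321.4 / 23751.4 ≈ 1390.89 mm.
Far limit Df = s·(H − f)/(H − s) = 1480 × (22371.4 − 50) / (22371.4 − 1480) = 1480 × 22321.4 / 20891.4 ≈ 1581.30 mm.
Depth of field = Df − Dn = 1581.30 − 1390.89 ≈ 190.41 mm.

190 mm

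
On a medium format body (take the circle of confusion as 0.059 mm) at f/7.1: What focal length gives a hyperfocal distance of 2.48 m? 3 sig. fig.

32.0 mm

From H = f²/(N·c) + f, with f ≪ H: f ≈ √(H·N·c) = √(2480 × 7.1 × 0.059) = √1038.9 ≈ 32.23 mm.
Exact: f² + N·c·f − N·c·H = 0 ⇒ f = (−N·c + √((N·c)² + 4·N·c·H))/2 = (−0.4189 + √4155.7)/2 ≈ 32.023 mm ≈ 32.0 mm.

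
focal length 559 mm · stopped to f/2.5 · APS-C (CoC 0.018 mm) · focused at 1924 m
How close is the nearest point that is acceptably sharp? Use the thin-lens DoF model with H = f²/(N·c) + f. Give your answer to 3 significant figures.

Hyperfocal distance H = f²/(N·c) + f = 559²/(2.5 × 0.018) + 559 = 312481/0.045 + 559 ≈ 6944581.2 mm ≈ 6945 m.
Near limit Dn = s·(H − f)/(H + s − 2f) = 1924000 × (6944581.2 − 559) / (6944581.2 + 1924000 − 2 × 559) = 1924000 × 6944022.2 / 8867463.2 ≈ 1506665 mm ≈ 1510 m.

1510 m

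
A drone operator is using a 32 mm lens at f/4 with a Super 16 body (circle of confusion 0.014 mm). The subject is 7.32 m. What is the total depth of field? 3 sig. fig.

Hyperfocal distance H = f²/(N·c) + f = 32²/(4 × 0.014) + 32 = 1024/0.056 + 32 ≈ 18317.7 mm ≈ 18.32 m.
Near limit Dn = s·(H − f)/(H + s − 2f) = 7320 × (18317.7 − 32) / (18317.7 + 7320 − 2 × 32) = 7320 × 18285.7 / 25573.7 ≈ 5233.9 mm.
Far limit Df = s·(H − f)/(H − s) = 7320 × (18317.7 − 32) / (18317.7 − 7320) = 7320 × 18285.7 / 10997.7 ≈ 12170.8 mm.
Depth of field = Df − Dn = 12170.8 − 5233.9 ≈ 6936.9 mm ≈ 6.94 m.

6.94 m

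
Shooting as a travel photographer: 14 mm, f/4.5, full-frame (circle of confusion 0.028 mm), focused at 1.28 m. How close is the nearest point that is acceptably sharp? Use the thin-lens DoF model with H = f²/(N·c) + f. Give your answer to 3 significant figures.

0.706 m

Hyperfocal distance H = f²/(N·c) + f = 14²/(4.5 × 0.028) + 14 = 196/0.126 + 14 ≈ 1569.6 mm ≈ 1.570 m.
Near limit Dn = s·(H − f)/(H + s − 2f) = 1280 × (1569.6 − 14) / (1569.6 + 1280 − 2 × 14) = 1280 × 1555.6 / 2821.6 ≈ 705.68 mm ≈ 0.706 m.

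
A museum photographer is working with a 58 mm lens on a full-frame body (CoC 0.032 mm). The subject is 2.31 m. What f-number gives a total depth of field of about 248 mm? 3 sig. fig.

Write h = H − f = f²/(N·c). The thin-lens limits are Dn = s·h/(h + (s−f)) and Df = s·h/(h − (s−f)), so DoF = Df − Dn = 2·s·(s−f)·h / (h² − (s−f)²).
That is a quadratic in h: DoF·h² − 2·s·(s−f)·h − DoF·(s−f)² = 0 ⇒ h = (s−f)·(s + √(s² + DoF²)) / DoF = 2252 × (2310 + √(2310² + 248²)) / 248 = 2252 × (2310 + 2323.27) / 248 ≈ 42073 mm.
Then N = f²/(c·h) = 58² / (0.032 × 42073) = 3364 / 1346.3 ≈ 2.50.

f/2.50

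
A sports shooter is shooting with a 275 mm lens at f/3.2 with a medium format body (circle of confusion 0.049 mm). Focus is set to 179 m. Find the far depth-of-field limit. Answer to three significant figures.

284 m

Hyperfocal distance H = f²/(N·c) + f = 275²/(3.2 × 0.049) + 275 = 75625/0.1568 + 275 ≈ 482577.3 mm ≈ 482.6 m.
Far limit Df = s·(H − f)/(H − s) = 179000 × (482577.3 − 275) / (482577.3 − 179000) = 179000 × 482302.3 / 303577.3 ≈ 284383 mm ≈ 284 m.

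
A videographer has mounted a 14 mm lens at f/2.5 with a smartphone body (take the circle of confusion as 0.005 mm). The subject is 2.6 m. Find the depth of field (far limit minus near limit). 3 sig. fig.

Hyperfocal distance H = f²/(N·c) + f = 14²/(2.5 × 0.005) + 14 = 196/0.0125 + 14 ≈ 15694.0 mm ≈ 15.69 m.
Near limit Dn = s·(H − f)/(H + s − 2f) = 2600 × (15694.0 − 14) / (15694.0 + 2600 − 2 × 14) = 2600 × 15680.0 / 18266.0 ≈ 2231.91 mm.
Far limit Df = s·(H − f)/(H − s) = 2600 × (15694.0 − 14) / (15694.0 − 2600) = 2600 × 15680.0 / 13094.0 ≈ 3113.49 mm.
Depth of field = Df − Dn = 3113.49 − 2231.91 ≈ 881.58 mm ≈ 0.882 m.

0.882 m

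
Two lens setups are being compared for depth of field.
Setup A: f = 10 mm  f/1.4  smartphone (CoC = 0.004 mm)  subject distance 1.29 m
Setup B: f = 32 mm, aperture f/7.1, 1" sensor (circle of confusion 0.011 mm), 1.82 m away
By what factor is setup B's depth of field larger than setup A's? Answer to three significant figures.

Setup A: H = 10²/(1.4×0.004) + 10 ≈ 17867.1 mm; DoF = Df − Dn = 1389.61 − 1203.72 ≈ 185.89 mm.
Setup B: H = 32²/(7.1×0.011) + 32 ≈ 13143.4 mm; DoF = Df − Dn = 2107.38 − 1601.59 ≈ 505.79 mm.
Ratio = 505.79 / 185.89 ≈ 2.72.

2.72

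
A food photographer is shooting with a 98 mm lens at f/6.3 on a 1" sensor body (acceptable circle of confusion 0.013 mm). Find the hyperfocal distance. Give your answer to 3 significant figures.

Hyperfocal distance H = f²/(N·c) + f = 98²/(6.3 × 0.013) + 98 = 9604/0.0819 + 98 ≈ 117363.0 mm ≈ 117 m.

117 m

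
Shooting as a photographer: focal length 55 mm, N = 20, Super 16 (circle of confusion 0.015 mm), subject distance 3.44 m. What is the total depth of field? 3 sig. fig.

2.60 m

Hyperfocal distance H = f²/(N·c) + f = 55²/(20 × 0.015) + 55 = 3025/0.3 + 55 ≈ 10138.3 mm ≈ 10.14 m.
Near limit Dn = s·(H − f)/(H + s − 2f) = 3440 × (10138.3 − 55) / (10138.3 + 3440 − 2 × 55) = 3440 × 10083.3 / 13468.3 ≈ 2575.4 mm.
Far limit Df = s·(H − f)/(H − s) = 3440 × (10138.3 − 55) / (10138.3 − 3440) = 3440 × 10083.3 / 6698.3 ≈ 5178.4 mm.
Depth of field = Df − Dn = 5178.4 − 2575.4 ≈ 2603.0 mm ≈ 2.60 m.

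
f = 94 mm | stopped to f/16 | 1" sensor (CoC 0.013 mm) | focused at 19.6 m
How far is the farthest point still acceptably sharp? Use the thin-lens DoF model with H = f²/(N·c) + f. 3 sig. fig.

36.2 m

Hyperfocal distance H = f²/(N·c) + f = 94²/(16 × 0.013) + 94 = 8836/0.208 + 94 ≈ 42574.8 mm ≈ 42.57 m.
Far limit Df = s·(H − f)/(H − s) = 19600 × (42574.8 − 94) / (42574.8 − 19600) = 19600 × 42480.8 / 22974.8 ≈ 36241 mm ≈ 36.2 m.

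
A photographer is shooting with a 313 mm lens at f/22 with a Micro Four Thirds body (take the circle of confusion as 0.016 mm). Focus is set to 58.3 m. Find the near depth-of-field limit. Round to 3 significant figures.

Hyperfocal distance H = f²/(N·c) + f = 313²/(22 × 0.016) + 313 = 97969/0.352 + 313 ≈ 278634.0 mm ≈ 278.6 m.
Near limit Dn = s·(H − f)/(H + s − 2f) = 58300 × (278634.0 − 313) / (278634.0 + 58300 − 2 × 313) = 58300 × 278321.0 / 336308.0 ≈ 48248 mm ≈ 48.2 m.

48.2 m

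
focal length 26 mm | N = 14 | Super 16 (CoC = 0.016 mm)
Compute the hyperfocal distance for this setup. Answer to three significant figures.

3.04 m

Hyperfocal distance H = f²/(N·c) + f = 26²/(14 × 0.016) + 26 = 676/0.224 + 26 ≈ 3043.9 mm ≈ 3.04 m.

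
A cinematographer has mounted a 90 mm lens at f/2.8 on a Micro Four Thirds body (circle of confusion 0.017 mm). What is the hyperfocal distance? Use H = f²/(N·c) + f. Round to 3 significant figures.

170 m

Hyperfocal distance H = f²/(N·c) + f = 90²/(2.8 × 0.017) + 90 = 8100/0.0476 + 90 ≈ 170258.1 mm ≈ 170 m.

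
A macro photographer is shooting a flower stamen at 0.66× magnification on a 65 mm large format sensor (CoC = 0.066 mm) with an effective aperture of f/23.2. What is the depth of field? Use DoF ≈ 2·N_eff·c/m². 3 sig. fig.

At magnification m, DoF ≈ 2·N_eff·c/m² = 2 × 23.2 × 0.066 / 0.66² = 3.062 / 0.4356 ≈ 7.03 mm.

7.03 mm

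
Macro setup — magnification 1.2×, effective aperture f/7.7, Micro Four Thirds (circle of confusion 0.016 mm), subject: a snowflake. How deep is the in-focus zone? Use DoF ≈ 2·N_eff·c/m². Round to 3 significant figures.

At magnification m, DoF ≈ 2·N_eff·c/m² = 2 × 7.7 × 0.016 / 1.2² = 0.2464 / 1.44 ≈ 0.171 mm.

0.171 mm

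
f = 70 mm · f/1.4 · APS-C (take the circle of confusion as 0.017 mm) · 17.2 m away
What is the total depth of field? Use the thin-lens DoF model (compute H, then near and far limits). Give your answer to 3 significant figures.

2.88 m

Hyperfocal distance H = f²/(N·c) + f = 70²/(1.4 × 0.017) + 70 = 4900/0.0238 + 70 ≈ 205952.4 mm ≈ 206.0 m.
Near limit Dn = s·(H − f)/(H + s − 2f) = 17200 × (205952.4 − 70) / (205952.4 + 17200 − 2 × 70) = 17200 × 205882.4 / 223012.4 ≈ 15878.8 mm.
Far limit Df = s·(H − f)/(H − s) = 17200 × (205952.4 − 70) / (205952.4 − 17200) = 17200 × 205882.4 / 188752.4 ≈ 18761.0 mm.
Depth of field = Df − Dn = 18761.0 − 15878.8 ≈ 2882.2 mm ≈ 2.88 m.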